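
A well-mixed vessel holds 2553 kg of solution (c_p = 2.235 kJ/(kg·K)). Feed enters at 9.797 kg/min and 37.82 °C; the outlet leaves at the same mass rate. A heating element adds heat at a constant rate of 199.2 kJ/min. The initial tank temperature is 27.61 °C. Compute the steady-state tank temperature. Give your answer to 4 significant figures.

46.92 °C

Heat balance on the well-mixed liquid: M c_p dT/dt = ṁ c_p (T_in − T) + 199.2.
At steady state dT/dt = 0 ⇒ T_ss = T_in + Q̇/(ṁ c_p) = 37.82 + 199.2/(9.797·2.235) = 46.9174 °C.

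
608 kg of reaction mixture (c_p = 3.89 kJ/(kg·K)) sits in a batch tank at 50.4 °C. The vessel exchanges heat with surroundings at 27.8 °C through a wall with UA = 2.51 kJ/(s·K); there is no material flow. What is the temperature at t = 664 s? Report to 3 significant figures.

39.0 °C

M c_p dT/dt = −UA(T − T_amb).
dT/dt = (T_ss − T)/τ with T_ss = T_amb = 27.800 °C, τ = M c_p/UA = 608·3.89/2.51 = 942.28 s.
This is linear first-order; T(t) = T_ss + (T₀ − T_ss) e^(−t/τ).
T(664) = 27.800 + (22.600)·0.49427 = 38.970 °C.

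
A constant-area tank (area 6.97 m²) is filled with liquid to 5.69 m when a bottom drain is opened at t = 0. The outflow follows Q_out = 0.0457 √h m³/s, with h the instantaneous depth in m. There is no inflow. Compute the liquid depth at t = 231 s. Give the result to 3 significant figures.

A dh/dt = −Q_out = −0.0457 √h.
Separate and integrate: 2(√h − √h₀) = −(0.0457/A) t.
√h = √5.69 − 0.0457·231/(2·6.97) = 2.3854 − 0.75730 = 1.6281.
h = 1.6281² = 2.6506 m.

2.65 m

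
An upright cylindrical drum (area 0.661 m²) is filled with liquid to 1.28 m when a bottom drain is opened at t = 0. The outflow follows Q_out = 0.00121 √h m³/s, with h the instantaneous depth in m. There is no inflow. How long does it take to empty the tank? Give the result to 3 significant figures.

1240 s

A dh/dt = −Q_out = −0.00121 √h.
Separate and integrate: 2(√h − √h₀) = −(0.00121/A) t.
Tank is empty when √h = 0: t_empty = 2A√h₀/0.00121.
t_empty = 2·0.661·√1.28/0.00121 = 1.3220·1.1314/0.00121 = 1236.1 s.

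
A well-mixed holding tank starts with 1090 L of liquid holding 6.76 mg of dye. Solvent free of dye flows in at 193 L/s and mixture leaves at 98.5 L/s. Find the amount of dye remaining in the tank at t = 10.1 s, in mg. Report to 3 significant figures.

Total volume: dV/dt = Q_in − Q_out = 94.500 L/s, so V(t) = 1090 + 94.500 t and V(10.1) = 2044.4 L.
Species balance (pure solvent in): dm/dt = −Q_out · m/V(t).
Separate: dm/m = −Q_out dt/V(t) ⇒ ln(m/m₀) = −(Q_out/(Q_in−Q_out)) ln(V/V₀).
m = m₀ (V₀/V)^(Q_out/(Q_in−Q_out)) = 6.76 × (1090/2044.4)^(1.0423) = 3.5094 mg.

3.51 mg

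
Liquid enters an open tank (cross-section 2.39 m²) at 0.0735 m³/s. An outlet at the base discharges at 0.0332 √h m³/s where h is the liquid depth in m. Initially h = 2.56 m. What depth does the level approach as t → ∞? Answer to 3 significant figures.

A dh/dt = Q_in − 0.0332 √h. Steady state requires inflow = outflow:
Q_in = 0.0332 √h_ss ⇒ √h_ss = 0.0735/0.0332 = 2.2139.
h_ss = 2.2139² = 4.9012 m. (Since h₀ = 2.56 m < h_ss, the level will rise toward this value.)

4.90 m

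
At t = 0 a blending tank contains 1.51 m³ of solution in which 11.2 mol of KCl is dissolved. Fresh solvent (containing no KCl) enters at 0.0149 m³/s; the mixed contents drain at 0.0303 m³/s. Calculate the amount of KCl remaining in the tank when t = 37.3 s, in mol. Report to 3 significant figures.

Let m(t) be the amount of KCl. Volume: V(t) = V₀ + (Q_in − Q_out) t = 1.51 − 0.015400 t; V(37.3) = 0.93558 m³.
Species balance (pure solvent in): dm/dt = −Q_out · m/V(t).
Separate: dm/m = −Q_out dt/V(t) ⇒ ln(m/m₀) = −(Q_out/(Q_in−Q_out)) ln(V/V₀).
m = m₀ (V₀/V)^(Q_out/(Q_in−Q_out)) = 11.2 × (1.51/0.93558)^(-1.9675) = 4.3669 mol.

4.37 mol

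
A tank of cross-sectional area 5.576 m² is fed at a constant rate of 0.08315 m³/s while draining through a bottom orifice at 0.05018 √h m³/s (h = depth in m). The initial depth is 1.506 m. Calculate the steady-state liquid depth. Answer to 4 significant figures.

Level balance: A dh/dt = 0.08315 − 0.05018 √h. Setting dh/dt = 0:
Q_in = 0.05018 √h_ss ⇒ √h_ss = 0.08315/0.05018 = 1.65703.
h_ss = 1.65703² = 2.74576 m. (Since h₀ = 1.506 m < h_ss, the level will rise toward this value.)

2.746 m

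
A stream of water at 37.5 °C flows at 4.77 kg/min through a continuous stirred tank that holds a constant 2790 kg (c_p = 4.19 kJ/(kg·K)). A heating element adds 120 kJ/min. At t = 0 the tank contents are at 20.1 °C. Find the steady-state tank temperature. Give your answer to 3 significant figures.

M c_p dT/dt = ṁ c_p (T_in − T) + Q̇.
At steady state dT/dt = 0 ⇒ T_ss = T_in + Q̇/(ṁ c_p) = 37.5 + 120/(4.77·4.19) = 43.504 °C.

43.5 °C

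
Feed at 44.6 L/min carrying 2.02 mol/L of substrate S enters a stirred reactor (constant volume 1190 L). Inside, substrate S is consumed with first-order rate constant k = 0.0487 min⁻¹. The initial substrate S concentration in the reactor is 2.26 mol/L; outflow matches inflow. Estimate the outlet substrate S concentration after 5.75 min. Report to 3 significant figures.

1.72 mol/L

V dC/dt = Q(C_in − C) − k V C.
This is linear with rate a = Q/V + k = 0.086179 min⁻¹.
C_ss = Q C_in/(Q + kV) = 0.87849 mol/L; C(t) = C_ss + (C₀ − C_ss) e^(−a t).
C(5.75) = 0.87849 + (1.3815)·e^(−0.086179·5.75) = 0.87849 + (1.3815)·0.60925 = 1.7202 mol/L.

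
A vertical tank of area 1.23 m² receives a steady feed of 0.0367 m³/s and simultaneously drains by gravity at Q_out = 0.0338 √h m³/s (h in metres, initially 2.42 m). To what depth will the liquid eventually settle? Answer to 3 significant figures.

1.18 m

A dh/dt = Q_in − 0.0338 √h. Steady state requires inflow = outflow:
Q_in = 0.0338 √h_ss ⇒ √h_ss = 0.0367/0.0338 = 1.0858.
h_ss = 1.0858² = 1.1790 m. (Since h₀ = 2.42 m > h_ss, the level will fall toward this value.)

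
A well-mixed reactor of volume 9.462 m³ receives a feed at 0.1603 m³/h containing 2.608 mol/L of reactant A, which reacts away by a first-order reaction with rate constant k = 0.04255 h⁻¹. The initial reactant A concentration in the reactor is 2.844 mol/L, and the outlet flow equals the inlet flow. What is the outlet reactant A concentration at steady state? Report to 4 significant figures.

0.7427 mol/L

Accumulation = in − out − consumed: V dC/dt = Q C_in − Q C − k V C.
At steady state: 0 = Q C_in − (Q + kV) C_ss, so C_ss = Q C_in/(Q + kV).
C_ss = 0.1603·2.608/(0.1603 + 0.04255·9.462) = 0.418062/0.562908 = 0.742683 mol/L.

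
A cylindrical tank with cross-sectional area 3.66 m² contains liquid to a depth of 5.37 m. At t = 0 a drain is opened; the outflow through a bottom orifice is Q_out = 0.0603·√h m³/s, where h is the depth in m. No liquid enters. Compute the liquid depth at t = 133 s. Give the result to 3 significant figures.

With no inflow, A dh/dt = −0.0603 √h.
This is separable: 2 d(√h)/dt = −0.0603/A, so √h = √h₀ − (0.0603/(2A)) t.
√h = √5.37 − 0.0603·133/(2·3.66) = 2.3173 − 1.0956 = 1.2217.
h = 1.2217² = 1.4926 m.

1.49 m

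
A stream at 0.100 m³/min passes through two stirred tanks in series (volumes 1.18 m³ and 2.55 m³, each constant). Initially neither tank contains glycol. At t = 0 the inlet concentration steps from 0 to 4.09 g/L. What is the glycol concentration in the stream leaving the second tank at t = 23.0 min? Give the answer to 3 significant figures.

Species balance on tank i: dCᵢ/dt = (Cᵢ₋₁ − Cᵢ)/τᵢ with τᵢ = Vᵢ/Q.
τ₁ = 1.18/0.100 = 11.800 min; τ₂ = 2.55/0.100 = 25.500 min.
Tank 1: C₁ = C_in(1 − e^(−t/τ₁)). Tank 2 (τ₁ ≠ τ₂): C₂ = C_in[1 − (τ₁ e^(−t/τ₁) − τ₂ e^(−t/τ₂))/(τ₁ − τ₂)].
At t = 23.0: e^(−t/τ₁) = 0.14239, e^(−t/τ₂) = 0.40577.
C₂ = 4.09·[1 − (11.800·0.14239 − 25.500·0.40577)/(-13.700)] = 4.09·0.36738 = 1.5026 g/L.

1.50 g/L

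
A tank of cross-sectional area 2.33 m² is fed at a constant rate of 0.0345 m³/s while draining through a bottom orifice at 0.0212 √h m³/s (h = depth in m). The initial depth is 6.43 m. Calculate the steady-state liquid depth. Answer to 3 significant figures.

2.65 m

A dh/dt = Q_in − 0.0212 √h. Steady state requires inflow = outflow:
Q_in = 0.0212 √h_ss ⇒ √h_ss = 0.0345/0.0212 = 1.6274.
h_ss = 1.6274² = 2.6483 m. (Since h₀ = 6.43 m > h_ss, the level will fall toward this value.)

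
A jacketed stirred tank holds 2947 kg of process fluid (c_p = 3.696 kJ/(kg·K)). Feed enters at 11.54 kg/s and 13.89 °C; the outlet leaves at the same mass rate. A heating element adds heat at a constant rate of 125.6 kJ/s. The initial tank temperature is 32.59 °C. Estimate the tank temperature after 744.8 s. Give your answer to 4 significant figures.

17.69 °C

M c_p dT/dt = ṁ c_p (T_in − T) + Q̇.
Rearrange: dT/dt = (T_ss − T)/τ with τ = M/ṁ = 255.373 s and T_ss = T_in + Q̇/(ṁ c_p) = 16.8348 °C.
Integrating: T(t) = T_ss + (T₀ − T_ss) e^(−t/τ).
T(744.8) = 16.8348 + (15.7552)·e^(−744.8/255.373) = 16.8348 + (15.7552)·0.0541216 = 17.6875 °C.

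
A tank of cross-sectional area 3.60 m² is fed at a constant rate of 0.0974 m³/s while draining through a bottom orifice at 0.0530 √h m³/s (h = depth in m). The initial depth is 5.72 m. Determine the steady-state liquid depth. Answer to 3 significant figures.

3.38 m

A dh/dt = Q_in − 0.0530 √h. Steady state requires inflow = outflow:
Q_in = 0.0530 √h_ss ⇒ √h_ss = 0.0974/0.0530 = 1.8377.
h_ss = 1.8377² = 3.3773 m. (Since h₀ = 5.72 m > h_ss, the level will fall toward this value.)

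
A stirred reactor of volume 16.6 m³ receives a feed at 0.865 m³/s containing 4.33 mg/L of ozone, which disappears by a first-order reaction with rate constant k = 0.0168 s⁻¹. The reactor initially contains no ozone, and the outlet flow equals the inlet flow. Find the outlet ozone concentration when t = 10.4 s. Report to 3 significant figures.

V dC/dt = Q(C_in − C) − k V C.
This is linear with rate a = Q/V + k = 0.068908 s⁻¹.
C_ss = Q C_in/(Q + kV) = 3.2743 mg/L; C(t) = C_ss + (C₀ − C_ss) e^(−a t).
C(10.4) = 3.2743 + (-3.2743)·e^(−0.068908·10.4) = 3.2743 + (-3.2743)·0.48839 = 1.6752 mg/L.

1.68 mg/L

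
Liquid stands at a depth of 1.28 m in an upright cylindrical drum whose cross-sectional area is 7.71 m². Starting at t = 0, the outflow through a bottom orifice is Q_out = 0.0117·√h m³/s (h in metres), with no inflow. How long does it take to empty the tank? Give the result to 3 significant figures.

With no inflow, A dh/dt = −0.0117 √h.
This is separable: 2 d(√h)/dt = −0.0117/A, so √h = √h₀ − (0.0117/(2A)) t.
Set h = 0: 2√h₀ = (0.0117/A) t_empty ⇒ t_empty = 2A√h₀/0.0117.
t_empty = 2·7.71·√1.28/0.0117 = 15.420·1.1314/0.0117 = 1491.1 s.

1490 s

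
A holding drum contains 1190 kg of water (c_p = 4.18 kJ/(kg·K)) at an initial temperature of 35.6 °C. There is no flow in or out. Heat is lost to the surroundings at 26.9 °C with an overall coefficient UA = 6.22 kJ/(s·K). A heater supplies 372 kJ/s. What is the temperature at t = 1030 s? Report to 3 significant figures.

M c_p dT/dt = −UA(T − T_amb) + Q̇.
dT/dt = (T_ss − T)/τ with T_ss = T_amb + Q̇/UA = 26.9 + 372/6.22 = 86.707 °C, τ = M c_p/UA = 1190·4.18/6.22 = 799.71 s.
Integrating: T(t) = T_ss + (T₀ − T_ss) e^(−t/τ).
T(1030) = 86.707 + (-51.107)·0.27583 = 72.610 °C.

72.6 °C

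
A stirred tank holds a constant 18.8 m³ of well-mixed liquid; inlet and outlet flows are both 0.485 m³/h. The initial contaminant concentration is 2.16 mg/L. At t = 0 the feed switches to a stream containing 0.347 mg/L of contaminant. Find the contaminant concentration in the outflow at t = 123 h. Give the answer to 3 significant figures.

0.423 mg/L

Unsteady species balance (constant V, well mixed): V dC/dt = Q(C_in − C).
So dC/dt = (C_in − C)/τ with τ = V/Q = 18.8/0.485 = 38.763 h.
Solution: C(t) = C_in + (C₀ − C_in) e^(−t/τ).
C(123) = 0.347 + (2.16 − 0.347)·e^(−123/38.763) = 0.347 + (1.8130)·0.041872 = 0.42291 mg/L.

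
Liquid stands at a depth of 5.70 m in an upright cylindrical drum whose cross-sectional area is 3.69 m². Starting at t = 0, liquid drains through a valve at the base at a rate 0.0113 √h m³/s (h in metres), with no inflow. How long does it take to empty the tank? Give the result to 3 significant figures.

1560 s

A dh/dt = −Q_out = −0.0113 √h.
Separate and integrate: 2(√h − √h₀) = −(0.0113/A) t.
Tank is empty when √h = 0: t_empty = 2A√h₀/0.0113.
t_empty = 2·3.69·√5.70/0.0113 = 7.3800·2.3875/0.0113 = 1559.2 s.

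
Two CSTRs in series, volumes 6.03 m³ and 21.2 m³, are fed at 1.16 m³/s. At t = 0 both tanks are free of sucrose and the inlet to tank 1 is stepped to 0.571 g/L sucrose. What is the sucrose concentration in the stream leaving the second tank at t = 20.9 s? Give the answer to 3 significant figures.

Species balance on tank i: dCᵢ/dt = (Cᵢ₋₁ − Cᵢ)/τᵢ with τᵢ = Vᵢ/Q.
τ₁ = 6.03/1.16 = 5.1983 s; τ₂ = 21.2/1.16 = 18.276 s.
Solving the cascade with C₁(0)=C₂(0)=0 gives C₂(t) = C_in[1 − (τ₁ e^(−t/τ₁) − τ₂ e^(−t/τ₂))/(τ₁ − τ₂)].
At t = 20.9: e^(−t/τ₁) = 0.017943, e^(−t/τ₂) = 0.31867.
C₂ = 0.571·[1 − (5.1983·0.017943 − 18.276·0.31867)/(-13.078)] = 0.571·0.56179 = 0.32078 g/L.

0.321 g/L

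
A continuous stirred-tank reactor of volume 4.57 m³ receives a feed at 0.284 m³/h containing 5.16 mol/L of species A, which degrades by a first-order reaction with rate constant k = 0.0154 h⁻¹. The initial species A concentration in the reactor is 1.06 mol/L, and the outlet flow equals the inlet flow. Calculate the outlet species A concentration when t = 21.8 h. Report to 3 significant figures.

3.57 mol/L

Species balance: V dC/dt = Q C_in − Q C − k V C.
This is linear with rate a = Q/V + k = 0.077544 h⁻¹.
C_ss = Q C_in/(Q + kV) = 4.1352 mol/L; C(t) = C_ss + (C₀ − C_ss) e^(−a t).
C(21.8) = 4.1352 + (-3.0752)·e^(−0.077544·21.8) = 4.1352 + (-3.0752)·0.18443 = 3.5681 mol/L.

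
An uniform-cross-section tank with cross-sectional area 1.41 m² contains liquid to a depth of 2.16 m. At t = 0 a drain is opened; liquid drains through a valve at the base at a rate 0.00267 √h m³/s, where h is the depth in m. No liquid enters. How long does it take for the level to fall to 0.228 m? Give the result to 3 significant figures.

With no inflow, A dh/dt = −0.00267 √h.
∫ h^(−1/2) dh = −(0.00267/A) ∫ dt, giving 2√h = 2√h₀ − (0.00267/A) t.
t = 2A(√h₀ − √h)/0.00267 = 2·1.41·(√2.16 − √0.228)/0.00267
  = 2.8200 × (1.4697 − 0.47749) / 0.00267 = 1047.9 s.

1050 s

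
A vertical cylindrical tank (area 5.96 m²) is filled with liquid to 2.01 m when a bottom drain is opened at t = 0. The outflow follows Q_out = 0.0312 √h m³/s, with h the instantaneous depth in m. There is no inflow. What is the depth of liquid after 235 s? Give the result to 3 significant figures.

With no inflow, A dh/dt = −0.0312 √h.
Separate and integrate: 2(√h − √h₀) = −(0.0312/A) t.
√h = √2.01 − 0.0312·235/(2·5.96) = 1.4177 − 0.61510 = 0.80264.
h = 0.80264² = 0.64424 m.

0.644 m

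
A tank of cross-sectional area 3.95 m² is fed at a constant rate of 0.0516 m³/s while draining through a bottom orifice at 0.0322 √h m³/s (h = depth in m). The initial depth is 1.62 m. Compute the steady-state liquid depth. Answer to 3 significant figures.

2.57 m

Level balance: A dh/dt = 0.0516 − 0.0322 √h. Setting dh/dt = 0:
Q_in = 0.0322 √h_ss ⇒ √h_ss = 0.0516/0.0322 = 1.6025.
h_ss = 1.6025² = 2.5680 m. (Since h₀ = 1.62 m < h_ss, the level will rise toward this value.)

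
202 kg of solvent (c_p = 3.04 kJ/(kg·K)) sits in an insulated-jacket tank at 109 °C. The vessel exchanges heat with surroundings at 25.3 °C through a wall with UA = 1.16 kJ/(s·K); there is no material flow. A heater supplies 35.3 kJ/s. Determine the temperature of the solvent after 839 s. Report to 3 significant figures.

66.6 °C

M c_p dT/dt = −UA(T − T_amb) + Q̇.
dT/dt = (T_ss − T)/τ with T_ss = T_amb + Q̇/UA = 25.3 + 35.3/1.16 = 55.731 °C, τ = M c_p/UA = 202·3.04/1.16 = 529.38 s.
Solution: T(t) = T_ss + (T₀ − T_ss) e^(−t/τ).
T(839) = 55.731 + (53.269)·0.20497 = 66.650 °C.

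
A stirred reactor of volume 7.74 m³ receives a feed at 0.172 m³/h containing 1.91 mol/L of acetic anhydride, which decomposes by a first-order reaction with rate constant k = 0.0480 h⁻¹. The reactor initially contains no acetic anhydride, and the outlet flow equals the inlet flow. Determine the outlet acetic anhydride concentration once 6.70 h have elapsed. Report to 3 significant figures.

V dC/dt = Q(C_in − C) − k V C.
dC/dt = (Q/V) C_in − (Q/V + k) C; effective rate a = Q/V + k = 0.022222 + 0.0480 = 0.070222 h⁻¹.
C_ss = Q C_in/(Q + kV) = 0.60443 mol/L; C(t) = C_ss + (C₀ − C_ss) e^(−a t).
C(6.70) = 0.60443 + (-0.60443)·e^(−0.070222·6.70) = 0.60443 + (-0.60443)·0.62470 = 0.22684 mol/L.

0.227 mol/L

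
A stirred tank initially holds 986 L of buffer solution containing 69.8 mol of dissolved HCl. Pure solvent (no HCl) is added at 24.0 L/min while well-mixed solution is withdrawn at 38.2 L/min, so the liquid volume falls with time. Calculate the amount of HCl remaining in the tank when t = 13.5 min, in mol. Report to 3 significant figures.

Total volume: dV/dt = Q_in − Q_out = -14.200 L/min, so V(t) = 986 − 14.200 t and V(13.5) = 794.30 L.
No HCl enters, so dm/dt = −Q_out · (m/V).
Separate: dm/m = −Q_out dt/V(t) ⇒ ln(m/m₀) = −(Q_out/(Q_in−Q_out)) ln(V/V₀).
m = m₀ (V₀/V)^(Q_out/(Q_in−Q_out)) = 69.8 × (986/794.30)^(-2.6901) = 39.019 mol.

39.0 mol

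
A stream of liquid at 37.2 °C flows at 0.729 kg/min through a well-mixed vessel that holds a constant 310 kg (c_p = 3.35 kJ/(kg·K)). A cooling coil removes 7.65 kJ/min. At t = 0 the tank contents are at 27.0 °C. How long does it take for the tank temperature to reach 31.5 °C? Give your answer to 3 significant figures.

431 min

Unsteady energy balance on the tank contents: M c_p dT/dt = ṁ c_p (T_in − T) − 7.65.
τ = M/ṁ = 425.24 min; T_ss = T_in − Q̇/(ṁ c_p) = 34.068 °C.
T(t) = T_ss + (T₀ − T_ss) e^(−t/τ). Set T = 31.5:
e^(−t/τ) = (31.5 − 34.068)/(27.0 − 34.068) = 0.36328
t = −425.24 · ln(0.36328) = 430.59 min.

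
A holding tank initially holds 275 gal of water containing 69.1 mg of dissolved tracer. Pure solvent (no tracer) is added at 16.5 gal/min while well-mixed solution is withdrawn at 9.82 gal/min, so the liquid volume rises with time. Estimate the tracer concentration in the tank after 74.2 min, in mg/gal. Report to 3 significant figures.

Let m(t) be the amount of tracer. Volume: V(t) = V₀ + (Q_in − Q_out) t = 275 + 6.6800 t; V(74.2) = 770.66 gal.
Solute balance: dm/dt = 0 − Q_out C = −Q_out m/V(t).
dm/m = −Q_out dt/(V₀ + 6.6800 t); integrating gives ln(m/m₀) = −(Q_out/(Q_in−Q_out)) ln(V/V₀).
m = m₀ (V₀/V)^(Q_out/(Q_in−Q_out)) = 69.1 × (275/770.66)^(1.4701) = 15.191 mg.
C = m/V = 15.191/770.66 = 0.019712 mg/gal.

0.0197 mg/gal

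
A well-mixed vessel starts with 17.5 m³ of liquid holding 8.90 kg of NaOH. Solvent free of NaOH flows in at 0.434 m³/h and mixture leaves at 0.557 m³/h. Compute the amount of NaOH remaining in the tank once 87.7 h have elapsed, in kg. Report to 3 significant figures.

0.116 kg

Total volume: dV/dt = Q_in − Q_out = -0.12300 m³/h, so V(t) = 17.5 − 0.12300 t and V(87.7) = 6.7129 m³.
Solute balance: dm/dt = 0 − Q_out C = −Q_out m/V(t).
dm/m = −Q_out dt/(V₀ − 0.12300 t); integrating gives ln(m/m₀) = −(Q_out/(Q_in−Q_out)) ln(V/V₀).
m = m₀ (V₀/V)^(Q_out/(Q_in−Q_out)) = 8.90 × (17.5/6.7129)^(-4.5285) = 0.11614 kg.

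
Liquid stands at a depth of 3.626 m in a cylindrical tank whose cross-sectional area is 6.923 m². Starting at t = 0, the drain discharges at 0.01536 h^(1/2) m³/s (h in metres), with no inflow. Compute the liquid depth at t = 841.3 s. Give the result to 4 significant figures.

0.9427 m

A dh/dt = −Q_out = −0.01536 √h.
∫ h^(−1/2) dh = −(0.01536/A) ∫ dt, giving 2√h = 2√h₀ − (0.01536/A) t.
√h = √3.626 − 0.01536·841.3/(2·6.923) = 1.90421 − 0.933293 = 0.970913.
h = 0.970913² = 0.942673 m.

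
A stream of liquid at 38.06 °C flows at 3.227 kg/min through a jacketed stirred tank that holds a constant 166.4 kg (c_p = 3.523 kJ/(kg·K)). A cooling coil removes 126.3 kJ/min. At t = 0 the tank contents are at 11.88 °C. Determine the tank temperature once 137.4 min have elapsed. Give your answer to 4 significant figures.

25.90 °C

M c_p dT/dt = ṁ c_p (T_in − T) − Q̇.
τ = M/ṁ = 51.5649 min; T_ss = T_in − Q̇/(ṁ c_p) = 38.06 − 126.3/(3.227·3.523) = 26.9506 °C.
Solution: T(t) = T_ss + (T₀ − T_ss) e^(−t/τ).
T(137.4) = 26.9506 + (-15.0706)·e^(−137.4/51.5649) = 26.9506 + (-15.0706)·0.0696270 = 25.9013 °C.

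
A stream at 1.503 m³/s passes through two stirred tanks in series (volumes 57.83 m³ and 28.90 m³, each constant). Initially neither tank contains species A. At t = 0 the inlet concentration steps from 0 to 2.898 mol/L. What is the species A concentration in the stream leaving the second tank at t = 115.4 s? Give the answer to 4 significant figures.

2.617 mol/L

Each tank obeys Vᵢ dCᵢ/dt = Q(Cᵢ₋₁ − Cᵢ), so τᵢ = Vᵢ/Q.
τ₁ = 57.83/1.503 = 38.4764 s; τ₂ = 28.90/1.503 = 19.2282 s.
Tank 1: C₁ = C_in(1 − e^(−t/τ₁)). Tank 2 (τ₁ ≠ τ₂): C₂ = C_in[1 − (τ₁ e^(−t/τ₁) − τ₂ e^(−t/τ₂))/(τ₁ − τ₂)].
At t = 115.4: e^(−t/τ₁) = 0.0498248, e^(−t/τ₂) = 0.00247479.
C₂ = 2.898·[1 − (38.4764·0.0498248 − 19.2282·0.00247479)/(19.2482)] = 2.898·0.902874 = 2.61653 mol/L.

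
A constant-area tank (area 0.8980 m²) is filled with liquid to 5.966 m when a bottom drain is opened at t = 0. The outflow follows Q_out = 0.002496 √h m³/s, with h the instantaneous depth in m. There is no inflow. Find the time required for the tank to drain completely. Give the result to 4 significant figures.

With no inflow, A dh/dt = −0.002496 √h.
∫ h^(−1/2) dh = −(0.002496/A) ∫ dt, giving 2√h = 2√h₀ − (0.002496/A) t.
Tank is empty when √h = 0: t_empty = 2A√h₀/0.002496.
t_empty = 2·0.8980·√5.966/0.002496 = 1.79600·2.44254/0.002496 = 1757.53 s.

1758 s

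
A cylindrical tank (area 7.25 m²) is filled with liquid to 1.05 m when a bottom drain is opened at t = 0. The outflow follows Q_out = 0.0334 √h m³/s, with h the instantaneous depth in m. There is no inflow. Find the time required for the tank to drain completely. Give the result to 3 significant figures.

With no inflow, A dh/dt = −0.0334 √h.
This is separable: 2 d(√h)/dt = −0.0334/A, so √h = √h₀ − (0.0334/(2A)) t.
Set h = 0: 2√h₀ = (0.0334/A) t_empty ⇒ t_empty = 2A√h₀/0.0334.
t_empty = 2·7.25·√1.05/0.0334 = 14.500·1.0247/0.0334 = 444.85 s.

445 s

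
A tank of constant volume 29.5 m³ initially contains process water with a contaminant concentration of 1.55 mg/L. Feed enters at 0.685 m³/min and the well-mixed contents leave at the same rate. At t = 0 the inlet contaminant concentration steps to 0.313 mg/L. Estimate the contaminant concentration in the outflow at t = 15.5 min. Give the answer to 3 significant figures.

1.18 mg/L

Accumulation = in − out for the solute gives V dC/dt = Q(C_in − C).
Time constant τ = V/Q = 29.5/0.685 = 43.066 min.
This is linear first-order; C(t) = C_in + (C₀ − C_in) e^(−t/τ).
C(15.5) = 0.313 + (1.55 − 0.313)·e^(−15.5/43.066) = 0.313 + (1.2370)·0.69774 = 1.1761 mg/L.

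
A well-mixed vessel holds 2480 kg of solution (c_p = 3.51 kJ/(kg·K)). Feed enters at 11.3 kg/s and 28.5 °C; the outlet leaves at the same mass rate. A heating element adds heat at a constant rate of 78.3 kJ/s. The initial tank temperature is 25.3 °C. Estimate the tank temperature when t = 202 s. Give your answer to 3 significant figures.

28.4 °C

M c_p dT/dt = ṁ c_p (T_in − T) + Q̇.
Rearrange: dT/dt = (T_ss − T)/τ with τ = M/ṁ = 219.47 s and T_ss = T_in + Q̇/(ṁ c_p) = 30.474 °C.
Integrating: T(t) = T_ss + (T₀ − T_ss) e^(−t/τ).
T(202) = 30.474 + (-5.1741)·e^(−202/219.47) = 30.474 + (-5.1741)·0.39836 = 28.413 °C.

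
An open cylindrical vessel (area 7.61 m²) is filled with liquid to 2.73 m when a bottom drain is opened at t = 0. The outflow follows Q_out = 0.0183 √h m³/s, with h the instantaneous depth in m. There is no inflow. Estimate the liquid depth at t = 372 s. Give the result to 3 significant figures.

A dh/dt = −Q_out = −0.0183 √h.
Separate and integrate: 2(√h − √h₀) = −(0.0183/A) t.
√h = √2.73 − 0.0183·372/(2·7.61) = 1.6523 − 0.44728 = 1.2050.
h = 1.2050² = 1.4520 m.

1.45 m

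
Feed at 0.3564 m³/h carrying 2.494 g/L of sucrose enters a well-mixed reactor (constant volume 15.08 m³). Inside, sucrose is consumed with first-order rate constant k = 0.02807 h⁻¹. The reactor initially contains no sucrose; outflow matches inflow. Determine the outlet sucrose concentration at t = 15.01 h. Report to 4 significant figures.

0.6154 g/L

Accumulation = in − out − consumed: V dC/dt = Q C_in − Q C − k V C.
dC/dt = (Q/V) C_in − (Q/V + k) C; effective rate a = Q/V + k = 0.0236340 + 0.02807 = 0.0517040 h⁻¹.
C_ss = Q C_in/(Q + kV) = 1.14001 g/L; C(t) = C_ss + (C₀ − C_ss) e^(−a t).
C(15.01) = 1.14001 + (-1.14001)·e^(−0.0517040·15.01) = 1.14001 + (-1.14001)·0.460208 = 0.615369 g/L.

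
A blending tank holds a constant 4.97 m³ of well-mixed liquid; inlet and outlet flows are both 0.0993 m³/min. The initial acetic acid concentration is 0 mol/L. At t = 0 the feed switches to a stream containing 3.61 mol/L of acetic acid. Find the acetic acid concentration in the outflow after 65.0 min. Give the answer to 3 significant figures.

2.62 mol/L

Transient balance on the dissolved component: V dC/dt = Q(C_in − C).
Rewrite as dC/dt + C/τ = C_in/τ, τ = V/Q = 50.050 min.
This is linear first-order; C(t) = C_in + (C₀ − C_in) e^(−t/τ).
C(65.0) = 3.61 + (0 − 3.61)·e^(−65.0/50.050) = 3.61 + (-3.6100)·0.27289 = 2.6249 mol/L.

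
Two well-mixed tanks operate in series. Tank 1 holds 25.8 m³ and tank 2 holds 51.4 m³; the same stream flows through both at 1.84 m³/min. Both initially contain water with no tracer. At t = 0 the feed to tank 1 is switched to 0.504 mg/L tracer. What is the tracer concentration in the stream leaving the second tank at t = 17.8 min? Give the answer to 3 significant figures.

Time constants: τᵢ = Vᵢ/Q for each well-mixed tank.
τ₁ = 25.8/1.84 = 14.022 min; τ₂ = 51.4/1.84 = 27.935 min.
Solving the cascade with C₁(0)=C₂(0)=0 gives C₂(t) = C_in[1 − (τ₁ e^(−t/τ₁) − τ₂ e^(−t/τ₂))/(τ₁ − τ₂)].
At t = 17.8: e^(−t/τ₁) = 0.28098, e^(−t/τ₂) = 0.52877.
C₂ = 0.504·[1 − (14.022·0.28098 − 27.935·0.52877)/(-13.913)] = 0.504·0.22150 = 0.11164 mg/L.

0.112 mg/L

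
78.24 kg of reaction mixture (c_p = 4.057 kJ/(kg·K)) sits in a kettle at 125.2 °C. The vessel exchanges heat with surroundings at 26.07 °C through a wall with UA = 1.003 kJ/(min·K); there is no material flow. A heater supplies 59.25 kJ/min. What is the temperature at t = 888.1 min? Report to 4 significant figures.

87.56 °C

Heat balance on the well-mixed liquid: M c_p dT/dt = −UA(T − T_amb) + Q̇.
dT/dt = (T_ss − T)/τ with T_ss = T_amb + Q̇/UA = 26.07 + 59.25/1.003 = 85.1428 °C, τ = M c_p/UA = 78.24·4.057/1.003 = 316.470 min.
This is linear first-order; T(t) = T_ss + (T₀ − T_ss) e^(−t/τ).
T(888.1) = 85.1428 + (40.0572)·0.0604302 = 87.5634 °C.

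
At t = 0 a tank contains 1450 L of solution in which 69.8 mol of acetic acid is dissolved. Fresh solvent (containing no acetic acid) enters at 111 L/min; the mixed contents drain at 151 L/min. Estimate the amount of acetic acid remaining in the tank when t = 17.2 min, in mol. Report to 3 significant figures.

Let m(t) be the amount of acetic acid. Volume: V(t) = V₀ + (Q_in − Q_out) t = 1450 − 40.000 t; V(17.2) = 762.00 L.
Species balance (pure solvent in): dm/dt = −Q_out · m/V(t).
Separate: dm/m = −Q_out dt/V(t) ⇒ ln(m/m₀) = −(Q_out/(Q_in−Q_out)) ln(V/V₀).
m = m₀ (V₀/V)^(Q_out/(Q_in−Q_out)) = 69.8 × (1450/762.00)^(-3.7750) = 6.1528 mol.

6.15 mol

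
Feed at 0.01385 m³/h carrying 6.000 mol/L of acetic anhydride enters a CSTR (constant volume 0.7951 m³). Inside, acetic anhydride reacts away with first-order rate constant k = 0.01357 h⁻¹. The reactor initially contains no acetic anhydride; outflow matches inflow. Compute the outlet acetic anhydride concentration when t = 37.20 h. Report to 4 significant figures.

Species balance: V dC/dt = Q C_in − Q C − k V C.
This is linear with rate a = Q/V + k = 0.0309892 h⁻¹.
C_ss = Q C_in/(Q + kV) = 3.37263 mol/L; C(t) = C_ss + (C₀ − C_ss) e^(−a t).
C(37.20) = 3.37263 + (-3.37263)·e^(−0.0309892·37.20) = 3.37263 + (-3.37263)·0.315752 = 2.30772 mol/L.

2.308 mol/L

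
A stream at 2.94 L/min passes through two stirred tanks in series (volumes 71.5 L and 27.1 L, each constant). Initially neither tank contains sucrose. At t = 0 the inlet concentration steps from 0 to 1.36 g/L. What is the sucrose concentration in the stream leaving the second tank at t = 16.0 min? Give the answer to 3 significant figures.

Species balance on tank i: dCᵢ/dt = (Cᵢ₋₁ − Cᵢ)/τᵢ with τᵢ = Vᵢ/Q.
τ₁ = 71.5/2.94 = 24.320 min; τ₂ = 27.1/2.94 = 9.2177 min.
Solving the cascade with C₁(0)=C₂(0)=0 gives C₂(t) = C_in[1 − (τ₁ e^(−t/τ₁) − τ₂ e^(−t/τ₂))/(τ₁ − τ₂)].
At t = 16.0: e^(−t/τ₁) = 0.51794, e^(−t/τ₂) = 0.17626.
C₂ = 1.36·[1 − (24.320·0.51794 − 9.2177·0.17626)/(15.102)] = 1.36·0.27352 = 0.37198 g/L.

0.372 g/L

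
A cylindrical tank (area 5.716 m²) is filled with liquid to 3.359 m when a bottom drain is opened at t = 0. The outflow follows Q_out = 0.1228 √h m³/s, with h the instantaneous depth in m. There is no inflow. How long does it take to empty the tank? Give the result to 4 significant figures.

With no inflow, A dh/dt = −0.1228 √h.
∫ h^(−1/2) dh = −(0.1228/A) ∫ dt, giving 2√h = 2√h₀ − (0.1228/A) t.
Tank is empty when √h = 0: t_empty = 2A√h₀/0.1228.
t_empty = 2·5.716·√3.359/0.1228 = 11.4320·1.83276/0.1228 = 170.620 s.

170.6 s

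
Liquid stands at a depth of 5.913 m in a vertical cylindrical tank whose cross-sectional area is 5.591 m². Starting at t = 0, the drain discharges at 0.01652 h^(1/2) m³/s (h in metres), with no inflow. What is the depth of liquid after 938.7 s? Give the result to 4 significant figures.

A dh/dt = −Q_out = −0.01652 √h.
Separate and integrate: 2(√h − √h₀) = −(0.01652/A) t.
√h = √5.913 − 0.01652·938.7/(2·5.591) = 2.43167 − 1.38681 = 1.04485.
h = 1.04485² = 1.09172 m.

1.092 m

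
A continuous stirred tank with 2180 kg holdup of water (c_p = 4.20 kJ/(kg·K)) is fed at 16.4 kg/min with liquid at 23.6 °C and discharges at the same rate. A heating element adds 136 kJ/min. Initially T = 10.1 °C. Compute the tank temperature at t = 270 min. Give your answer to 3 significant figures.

M c_p dT/dt = ṁ c_p (T_in − T) + Q̇.
τ = M/ṁ = 132.93 min; T_ss = T_in + Q̇/(ṁ c_p) = 23.6 + 136/(16.4·4.20) = 25.574 °C.
Integrating: T(t) = T_ss + (T₀ − T_ss) e^(−t/τ).
T(270) = 25.574 + (-15.474)·e^(−270/132.93) = 25.574 + (-15.474)·0.13118 = 23.545 °C.

23.5 °C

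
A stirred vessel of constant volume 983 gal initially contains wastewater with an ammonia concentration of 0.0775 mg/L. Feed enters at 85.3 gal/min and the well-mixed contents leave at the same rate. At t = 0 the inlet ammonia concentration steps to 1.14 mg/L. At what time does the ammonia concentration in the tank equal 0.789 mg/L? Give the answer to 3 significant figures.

12.8 min

Species balance: V dC/dt = Q(C_in − C) ⇒ τ = V/Q = 11.524 min.
C(t) = C_in + (C₀ − C_in) e^(−t/τ). Set C = 0.789 and solve for t:
e^(−t/τ) = (C − C_in)/(C₀ − C_in) = (0.789 − 1.14)/(0.0775 − 1.14) = 0.33035
t = −τ ln(…) = 11.524 × 1.1076 = 12.764 min.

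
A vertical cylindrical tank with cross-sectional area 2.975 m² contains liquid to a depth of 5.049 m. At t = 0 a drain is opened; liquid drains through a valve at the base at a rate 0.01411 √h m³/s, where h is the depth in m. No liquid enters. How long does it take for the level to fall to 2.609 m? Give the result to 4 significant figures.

With no inflow, A dh/dt = −0.01411 √h.
Separate and integrate: 2(√h − √h₀) = −(0.01411/A) t.
t = 2A(√h₀ − √h)/0.01411 = 2·2.975·(√5.049 − √2.609)/0.01411
  = 5.95000 × (2.24700 − 1.61524) / 0.01411 = 266.404 s.

266.4 s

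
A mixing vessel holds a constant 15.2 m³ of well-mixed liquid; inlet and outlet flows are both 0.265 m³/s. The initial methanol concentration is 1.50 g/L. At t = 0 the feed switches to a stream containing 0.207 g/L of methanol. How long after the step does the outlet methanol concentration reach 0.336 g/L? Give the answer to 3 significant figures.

Species balance: V dC/dt = Q(C_in − C) ⇒ τ = V/Q = 57.358 s.
C(t) = C_in + (C₀ − C_in) e^(−t/τ). Set C = 0.336 and solve for t:
e^(−t/τ) = (C − C_in)/(C₀ − C_in) = (0.336 − 0.207)/(1.50 − 0.207) = 0.099768
t = −τ ln(…) = 57.358 × 2.3049 = 132.21 s.

132 s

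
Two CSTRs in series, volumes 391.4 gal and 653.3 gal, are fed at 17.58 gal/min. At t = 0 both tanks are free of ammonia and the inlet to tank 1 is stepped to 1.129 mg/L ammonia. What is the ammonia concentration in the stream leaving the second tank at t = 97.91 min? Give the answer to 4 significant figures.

Species balance on tank i: dCᵢ/dt = (Cᵢ₋₁ − Cᵢ)/τᵢ with τᵢ = Vᵢ/Q.
τ₁ = 391.4/17.58 = 22.2639 min; τ₂ = 653.3/17.58 = 37.1615 min.
Solving the cascade with C₁(0)=C₂(0)=0 gives C₂(t) = C_in[1 − (τ₁ e^(−t/τ₁) − τ₂ e^(−t/τ₂))/(τ₁ − τ₂)].
At t = 97.91: e^(−t/τ₁) = 0.0123057, e^(−t/τ₂) = 0.0717396.
C₂ = 1.129·[1 − (22.2639·0.0123057 − 37.1615·0.0717396)/(-14.8976)] = 1.129·0.839439 = 0.947726 mg/L.

0.9477 mg/L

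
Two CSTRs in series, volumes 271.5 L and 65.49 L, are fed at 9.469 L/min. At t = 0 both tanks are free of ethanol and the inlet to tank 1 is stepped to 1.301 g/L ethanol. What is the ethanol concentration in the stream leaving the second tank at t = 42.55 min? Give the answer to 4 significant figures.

0.9131 g/L

Each tank obeys Vᵢ dCᵢ/dt = Q(Cᵢ₋₁ − Cᵢ), so τᵢ = Vᵢ/Q.
τ₁ = 271.5/9.469 = 28.6725 min; τ₂ = 65.49/9.469 = 6.91625 min.
Tank 1: C₁ = C_in(1 − e^(−t/τ₁)). Tank 2 (τ₁ ≠ τ₂): C₂ = C_in[1 − (τ₁ e^(−t/τ₁) − τ₂ e^(−t/τ₂))/(τ₁ − τ₂)].
At t = 42.55: e^(−t/τ₁) = 0.226729, e^(−t/τ₂) = 0.00212885.
C₂ = 1.301·[1 − (28.6725·0.226729 − 6.91625·0.00212885)/(21.7563)] = 1.301·0.701871 = 0.913134 g/L.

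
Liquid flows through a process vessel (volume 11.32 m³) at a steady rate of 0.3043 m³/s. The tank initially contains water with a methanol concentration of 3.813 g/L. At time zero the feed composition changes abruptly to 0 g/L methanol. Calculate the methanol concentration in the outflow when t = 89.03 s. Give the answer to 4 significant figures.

0.3482 g/L

Transient balance on the dissolved component: V dC/dt = Q(C_in − C).
Rewrite as dC/dt + C/τ = C_in/τ, τ = V/Q = 37.2001 s.
Solution: C(t) = C_in + (C₀ − C_in) e^(−t/τ).
C(89.03) = 0 + (3.813 − 0)·e^(−89.03/37.2001) = 0 + (3.81300)·0.0913304 = 0.348243 g/L.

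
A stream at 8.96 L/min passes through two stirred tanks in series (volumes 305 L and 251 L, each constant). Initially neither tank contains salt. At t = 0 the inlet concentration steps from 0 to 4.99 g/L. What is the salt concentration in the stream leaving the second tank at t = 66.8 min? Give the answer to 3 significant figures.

Species balance on tank i: dCᵢ/dt = (Cᵢ₋₁ − Cᵢ)/τᵢ with τᵢ = Vᵢ/Q.
τ₁ = 305/8.96 = 34.040 min; τ₂ = 251/8.96 = 28.013 min.
Tank 1: C₁ = C_in(1 − e^(−t/τ₁)). Tank 2 (τ₁ ≠ τ₂): C₂ = C_in[1 − (τ₁ e^(−t/τ₁) − τ₂ e^(−t/τ₂))/(τ₁ − τ₂)].
At t = 66.8: e^(−t/τ₁) = 0.14052, e^(−t/τ₂) = 0.092128.
C₂ = 4.99·[1 − (34.040·0.14052 − 28.013·0.092128)/(6.0268)] = 4.99·0.63453 = 3.1663 g/L.

3.17 g/L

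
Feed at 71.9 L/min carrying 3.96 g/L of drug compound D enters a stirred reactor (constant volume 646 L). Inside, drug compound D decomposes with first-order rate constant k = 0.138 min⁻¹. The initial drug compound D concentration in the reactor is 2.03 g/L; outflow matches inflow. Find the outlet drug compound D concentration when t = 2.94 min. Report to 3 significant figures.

1.89 g/L

Accumulation = in − out − consumed: V dC/dt = Q C_in − Q C − k V C.
This is linear with rate a = Q/V + k = 0.24930 min⁻¹.
C_ss = Q C_in/(Q + kV) = 1.7679 g/L; C(t) = C_ss + (C₀ − C_ss) e^(−a t).
C(2.94) = 1.7679 + (0.26206)·e^(−0.24930·2.94) = 1.7679 + (0.26206)·0.48049 = 1.8939 g/L.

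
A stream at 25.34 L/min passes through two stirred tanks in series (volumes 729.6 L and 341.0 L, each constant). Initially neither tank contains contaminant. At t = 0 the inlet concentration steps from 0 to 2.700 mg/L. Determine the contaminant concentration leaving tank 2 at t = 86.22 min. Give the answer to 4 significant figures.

2.450 mg/L

Time constants: τᵢ = Vᵢ/Q for each well-mixed tank.
τ₁ = 729.6/25.34 = 28.7924 min; τ₂ = 341.0/25.34 = 13.4570 min.
Solving the cascade with C₁(0)=C₂(0)=0 gives C₂(t) = C_in[1 − (τ₁ e^(−t/τ₁) − τ₂ e^(−t/τ₂))/(τ₁ − τ₂)].
At t = 86.22: e^(−t/τ₁) = 0.0500598, e^(−t/τ₂) = 0.00164983.
C₂ = 2.700·[1 − (28.7924·0.0500598 − 13.4570·0.00164983)/(15.3354)] = 2.700·0.907460 = 2.45014 mg/L.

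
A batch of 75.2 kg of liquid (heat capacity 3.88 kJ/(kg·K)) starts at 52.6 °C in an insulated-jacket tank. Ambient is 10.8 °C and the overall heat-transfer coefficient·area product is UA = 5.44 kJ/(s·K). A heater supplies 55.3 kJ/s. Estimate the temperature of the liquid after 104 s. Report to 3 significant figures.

Energy balance: M c_p dT/dt = −UA(T − T_amb) + Q̇.
dT/dt = (T_ss − T)/τ with T_ss = T_amb + Q̇/UA = 10.8 + 55.3/5.44 = 20.965 °C, τ = M c_p/UA = 75.2·3.88/5.44 = 53.635 s.
Solution: T(t) = T_ss + (T₀ − T_ss) e^(−t/τ).
T(104) = 20.965 + (31.635)·0.14384 = 25.516 °C.

25.5 °C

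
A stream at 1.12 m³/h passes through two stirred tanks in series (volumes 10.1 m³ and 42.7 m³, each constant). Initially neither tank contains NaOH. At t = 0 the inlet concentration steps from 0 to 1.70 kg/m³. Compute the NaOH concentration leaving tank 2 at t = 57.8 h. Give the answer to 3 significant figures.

1.21 kg/m³

Each tank obeys Vᵢ dCᵢ/dt = Q(Cᵢ₋₁ − Cᵢ), so τᵢ = Vᵢ/Q.
τ₁ = 10.1/1.12 = 9.0179 h; τ₂ = 42.7/1.12 = 38.125 h.
Solving the cascade with C₁(0)=C₂(0)=0 gives C₂(t) = C_in[1 − (τ₁ e^(−t/τ₁) − τ₂ e^(−t/τ₂))/(τ₁ − τ₂)].
At t = 57.8: e^(−t/τ₁) = 0.0016458, e^(−t/τ₂) = 0.21957.
C₂ = 1.70·[1 − (9.0179·0.0016458 − 38.125·0.21957)/(-29.107)] = 1.70·0.71291 = 1.2119 kg/m³.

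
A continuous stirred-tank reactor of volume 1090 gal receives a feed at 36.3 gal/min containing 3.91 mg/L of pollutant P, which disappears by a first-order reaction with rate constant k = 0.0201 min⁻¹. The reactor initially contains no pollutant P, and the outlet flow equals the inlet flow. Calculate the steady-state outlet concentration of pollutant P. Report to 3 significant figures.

2.44 mg/L

Species balance: V dC/dt = Q C_in − Q C − k V C.
At steady state: 0 = Q C_in − (Q + kV) C_ss, so C_ss = Q C_in/(Q + kV).
C_ss = 36.3·3.91/(36.3 + 0.0201·1090) = 141.93/58.209 = 2.4383 mg/L.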